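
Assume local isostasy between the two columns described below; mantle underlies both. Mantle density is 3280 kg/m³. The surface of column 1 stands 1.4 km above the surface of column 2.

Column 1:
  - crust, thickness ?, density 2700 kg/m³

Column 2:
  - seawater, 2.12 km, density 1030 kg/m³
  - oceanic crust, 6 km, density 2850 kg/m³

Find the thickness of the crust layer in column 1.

20.6 km

Take the compensation level at the base of the deeper column (depth z_c below the surface of column 1) and equate Σ ρ_i t_i down to z_c; mantle fills any gap and the z_c terms cancel.
Column 1: x×2700 + (z_c − 0 − x)×3280
Column 2: 1.4×0 + 2.12×1030 + 6×2850 + (z_c − 1.4 − 8.12)×3280
The z_c×3280 term appears on both sides and cancels. Collect the known terms of each column as K = Σ(ρt)_known − 3280 × (depth of known layers): K_1 = 0 − 3280×0 = 0; K_2 = 19283.6 − 3280×(1.4 + 8.12) = −11942.
Balance: K_1 − x×(3280 − 2700) = K_2, so x = (K_1 − K_2)/(3280 − 2700) = 11942/580 = 20.6 km.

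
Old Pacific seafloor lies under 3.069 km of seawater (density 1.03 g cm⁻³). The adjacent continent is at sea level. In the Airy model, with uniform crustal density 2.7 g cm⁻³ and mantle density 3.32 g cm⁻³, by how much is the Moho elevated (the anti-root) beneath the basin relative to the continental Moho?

For local isostatic compensation: replacing crust with seawater at the top is compensated by replacing crust with mantle at the base: d (ρ_c − ρ_w) = a (ρ_m − ρ_c).
a = d (ρ_c − ρ_w)/(ρ_m − ρ_c) = 3.069 km × 1.67/0.62 = 8.27 km.

8.27 km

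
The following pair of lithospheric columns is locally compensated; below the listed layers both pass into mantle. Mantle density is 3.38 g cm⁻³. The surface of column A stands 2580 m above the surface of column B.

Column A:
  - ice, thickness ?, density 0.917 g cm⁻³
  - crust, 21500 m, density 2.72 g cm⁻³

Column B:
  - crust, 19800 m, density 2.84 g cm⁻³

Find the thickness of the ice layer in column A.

2120 m

Take the compensation level at the base of the deeper column (depth z_c below the surface of column A) and equate Σ ρ_i t_i down to z_c; mantle fills any gap and the z_c terms cancel.
Column A: x×0.917 + 21500×2.72 + (z_c − 21500 − x)×3.38
Column B: 2580×0 + 19800×2.84 + (z_c − 2580 − 19800)×3.38
The z_c×3.38 term appears on both sides and cancels. Collect the known terms of each column as K = Σ(ρt)_known − 3.38 × (depth of known layers): K_A = 58480 − 3.38×21500 = −14190; K_B = 56232 − 3.38×(2580 + 19800) = −19412.4.
Balance: K_A − x×(3.38 − 0.917) = K_B, so x = (K_A − K_B)/(3.38 − 0.917) = 5222.4/2.463 = 2120 m.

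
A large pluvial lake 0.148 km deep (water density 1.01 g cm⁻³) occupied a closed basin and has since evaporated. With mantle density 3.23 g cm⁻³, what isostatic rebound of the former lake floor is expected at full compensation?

0.0463 km

u = d ρ_w/ρ_m = 0.148 km × 1.01/3.23 = 0.0463 km.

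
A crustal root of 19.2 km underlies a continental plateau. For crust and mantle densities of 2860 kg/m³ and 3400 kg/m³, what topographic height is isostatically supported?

For local isostatic compensation: ρ_c h = (ρ_m − ρ_c) r.
h = r (ρ_m − ρ_c) / ρ_c = 19.2 km × (3400 − 2860) / 2860 = 3.63 km.

3.63 km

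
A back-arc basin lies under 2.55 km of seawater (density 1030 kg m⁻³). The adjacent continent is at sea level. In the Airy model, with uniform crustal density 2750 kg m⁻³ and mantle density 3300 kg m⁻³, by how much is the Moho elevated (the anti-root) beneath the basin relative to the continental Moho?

7.97 km

Isostatic balance requires: replacing crust with seawater at the top is compensated by replacing crust with mantle at the base: d (ρ_c − ρ_w) = a (ρ_m − ρ_c).
a = d (ρ_c − ρ_w)/(ρ_m − ρ_c) = 2.55 km × 1720/550 = 7.97 km.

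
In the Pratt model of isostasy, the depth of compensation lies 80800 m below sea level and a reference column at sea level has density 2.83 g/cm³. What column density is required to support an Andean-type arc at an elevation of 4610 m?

2.68 g/cm³

Pratt balance: ρ_ref D = ρ (D + h).
ρ = ρ_ref D/(D + h) = 2.83 × 80800 m/(80800 m + 4610 m) = 2.68 g/cm³.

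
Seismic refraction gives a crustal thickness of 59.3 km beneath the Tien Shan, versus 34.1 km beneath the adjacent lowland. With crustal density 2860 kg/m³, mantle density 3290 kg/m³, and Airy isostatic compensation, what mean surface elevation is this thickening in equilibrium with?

3.29 km

Excess crust Δ = 59.3 km − 34.1 km = 25.2 km, split between elevation h and root r with h + r = Δ.
Airy balance ρ_c h = (ρ_m − ρ_c) r gives r = h ρ_c/(ρ_m − ρ_c), so h (1 + ρ_c/(ρ_m − ρ_c)) = Δ, i.e. h = Δ (ρ_m − ρ_c)/ρ_m.
h = 25.2 km × 430/3290 = 3.29 km.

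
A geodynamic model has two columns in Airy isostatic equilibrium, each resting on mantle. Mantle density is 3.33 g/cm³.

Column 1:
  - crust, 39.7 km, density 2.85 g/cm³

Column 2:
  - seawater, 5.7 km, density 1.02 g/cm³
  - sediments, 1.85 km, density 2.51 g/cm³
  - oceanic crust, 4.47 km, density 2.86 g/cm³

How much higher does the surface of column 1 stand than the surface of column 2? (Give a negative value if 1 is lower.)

0.682 km

For any compensation level in the mantle, the mantle terms cancel and isostasy reduces to e = (Σt_1 − Σt_2) − (Σ(ρt)_1 − Σ(ρt)_2) / ρ_m.
Σt_1 = 39.7 km; Σt_2 = 12.02 km; Σ(ρt)_1 = 113.145; Σ(ρt)_2 = 23.2417 (in km·g/cm³).
e = (39.7 − 12.02) − (113.145 − 23.2417) / 3.33 = 0.682 km.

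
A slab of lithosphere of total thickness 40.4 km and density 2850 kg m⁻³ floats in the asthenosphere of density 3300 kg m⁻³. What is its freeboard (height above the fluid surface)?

Floating equilibrium: submerged depth d = t ρ_obj/ρ_fluid = 40.4 km × 2850/3300 = 34.89 km.
Freeboard = t − d = 40.4 km − 34.89 km = 5.51 km.

5.51 km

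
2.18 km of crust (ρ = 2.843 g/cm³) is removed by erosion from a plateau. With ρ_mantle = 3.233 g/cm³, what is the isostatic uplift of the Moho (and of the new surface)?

Unloading: uplift u = e ρ_c/ρ_m = 2.18 km × 2.843/3.233 = 1.92 km.

1.92 km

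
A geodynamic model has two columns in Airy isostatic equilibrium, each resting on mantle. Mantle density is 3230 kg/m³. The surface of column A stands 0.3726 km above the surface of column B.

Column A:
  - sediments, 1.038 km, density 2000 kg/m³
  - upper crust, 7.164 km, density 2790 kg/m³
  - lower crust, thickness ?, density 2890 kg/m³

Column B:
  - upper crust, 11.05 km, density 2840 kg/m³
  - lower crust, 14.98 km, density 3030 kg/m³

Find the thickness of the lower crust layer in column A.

12 km

Take the compensation level at the base of the deeper column (depth z_c below the surface of column A) and equate Σ ρ_i t_i down to z_c; mantle fills any gap and the z_c terms cancel.
Column A: 1.038×2000 + 7.164×2790 + x×2890 + (z_c − 8.202 − x)×3230
Column B: 0.3726×0 + 11.05×2840 + 14.98×3030 + (z_c − 0.3726 − 26.03)×3230
The z_c×3230 term appears on both sides and cancels. Collect the known terms of each column as K = Σ(ρt)_known − 3230 × (depth of known layers): K_A = 22063.56 − 3230×8.202 = −4428.9; K_B = 76771.4 − 3230×(0.3726 + 26.03) = −8508.998.
Balance: K_A − x×(3230 − 2890) = K_B, so x = (K_A − K_B)/(3230 − 2890) = 4080.1/340 = 12 km.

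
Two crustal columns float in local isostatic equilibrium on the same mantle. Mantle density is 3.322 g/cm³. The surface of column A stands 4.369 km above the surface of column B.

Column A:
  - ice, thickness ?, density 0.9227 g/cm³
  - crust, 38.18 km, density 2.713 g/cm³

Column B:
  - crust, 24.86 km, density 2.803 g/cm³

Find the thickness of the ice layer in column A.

1.74 km

Take the compensation level at the base of the deeper column (depth z_c below the surface of column A) and equate Σ ρ_i t_i down to z_c; mantle fills any gap and the z_c terms cancel.
Column A: x×0.9227 + 38.18×2.713 + (z_c − 38.18 − x)×3.322
Column B: 4.369×0 + 24.86×2.803 + (z_c − 4.369 − 24.86)×3.322
The z_c×3.322 term appears on both sides and cancels. Collect the known terms of each column as K = Σ(ρt)_known − 3.322 × (depth of known layers): K_A = 103.58234 − 3.322×38.18 = −23.25162; K_B = 69.68258 − 3.322×(4.369 + 24.86) = −27.416158.
Balance: K_A − x×(3.322 − 0.9227) = K_B, so x = (K_A − K_B)/(3.322 − 0.9227) = 4.16454/2.3993 = 1.74 km.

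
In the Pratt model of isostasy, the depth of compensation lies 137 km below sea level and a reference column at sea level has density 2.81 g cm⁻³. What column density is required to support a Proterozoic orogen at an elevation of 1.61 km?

Pratt balance: ρ_ref D = ρ (D + h).
ρ = ρ_ref D/(D + h) = 2.81 × 137 km/(137 km + 1.61 km) = 2.78 g cm⁻³.

2.78 g cm⁻³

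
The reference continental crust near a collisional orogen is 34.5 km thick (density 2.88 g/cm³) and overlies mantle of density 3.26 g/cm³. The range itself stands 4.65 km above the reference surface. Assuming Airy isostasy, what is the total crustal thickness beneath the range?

74.4 km

Root depth r = h ρ_c / (ρ_m − ρ_c) = 4.65 km × 2.88 / 0.38 = 35.24 km.
Total thickness = T + h + r = 34.5 km + 4.65 km + 35.24 km = 74.4 km.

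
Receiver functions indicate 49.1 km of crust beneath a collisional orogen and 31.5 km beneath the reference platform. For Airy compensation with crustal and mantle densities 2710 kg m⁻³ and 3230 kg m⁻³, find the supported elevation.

Excess crust Δ = 49.1 km − 31.5 km = 17.6 km, split between elevation h and root r with h + r = Δ.
Airy balance ρ_c h = (ρ_m − ρ_c) r gives r = h ρ_c/(ρ_m − ρ_c), so h (1 + ρ_c/(ρ_m − ρ_c)) = Δ, i.e. h = Δ (ρ_m − ρ_c)/ρ_m.
h = 17.6 km × 520/3230 = 2.83 km.

2.83 km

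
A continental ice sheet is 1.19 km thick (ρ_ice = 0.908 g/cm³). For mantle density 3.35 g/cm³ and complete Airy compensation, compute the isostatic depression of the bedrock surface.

In Airy isostatic equilibrium: the ice load ρ_ice t is balanced by mantle displaced below, ρ_m s.
s = t ρ_ice / ρ_m = 1.19 km × 0.908/3.35 = 0.323 km.

0.323 km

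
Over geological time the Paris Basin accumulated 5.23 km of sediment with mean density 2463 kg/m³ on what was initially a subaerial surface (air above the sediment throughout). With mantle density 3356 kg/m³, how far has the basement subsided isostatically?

3.84 km

Subaerial load: s = t ρ_sed / ρ_m = 5.23 km × 2463/3356 = 3.84 km.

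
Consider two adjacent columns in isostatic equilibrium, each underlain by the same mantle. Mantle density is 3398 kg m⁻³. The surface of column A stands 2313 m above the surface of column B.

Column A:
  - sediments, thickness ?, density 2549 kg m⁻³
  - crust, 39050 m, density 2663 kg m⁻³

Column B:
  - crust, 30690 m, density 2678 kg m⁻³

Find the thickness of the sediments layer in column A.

1480 m

Take the compensation level at the base of the deeper column (depth z_c below the surface of column A) and equate Σ ρ_i t_i down to z_c; mantle fills any gap and the z_c terms cancel.
Column A: x×2549 + 39050×2663 + (z_c − 39050 − x)×3398
Column B: 2313×0 + 30690×2678 + (z_c − 2313 − 30690)×3398
The z_c×3398 term appears on both sides and cancels. Collect the known terms of each column as K = Σ(ρt)_known − 3398 × (depth of known layers): K_A = 103990150 − 3398×39050 = −28701750; K_B = 82187820 − 3398×(2313 + 30690) = −29956374.
Balance: K_A − x×(3398 − 2549) = K_B, so x = (K_A − K_B)/(3398 − 2549) = 1254620/849 = 1480 m.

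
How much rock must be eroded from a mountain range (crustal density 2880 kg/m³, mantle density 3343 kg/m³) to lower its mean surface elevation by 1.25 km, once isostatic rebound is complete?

9.03 km

Net drop Δ = e − u = e − e ρ_c/ρ_m = e (ρ_m − ρ_c)/ρ_m.
e = Δ ρ_m/(ρ_m − ρ_c) = 1.25 km × 3343/463 = 9.03 km.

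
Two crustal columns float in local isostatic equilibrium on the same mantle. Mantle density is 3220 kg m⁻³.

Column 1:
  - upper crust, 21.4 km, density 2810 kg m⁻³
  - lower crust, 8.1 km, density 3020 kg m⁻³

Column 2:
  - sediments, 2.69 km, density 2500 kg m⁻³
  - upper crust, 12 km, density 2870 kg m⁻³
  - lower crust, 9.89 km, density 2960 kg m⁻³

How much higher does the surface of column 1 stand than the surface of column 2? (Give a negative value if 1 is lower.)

0.524 km

For any compensation level in the mantle, the mantle terms cancel and isostasy reduces to e = (Σt_1 − Σt_2) − (Σ(ρt)_1 − Σ(ρt)_2) / ρ_m.
Σt_1 = 29.5 km; Σt_2 = 24.58 km; Σ(ρt)_1 = 84596; Σ(ρt)_2 = 70439.4 (in km·kg m⁻³).
e = (29.5 − 24.58) − (84596 − 70439.4) / 3220 = 0.524 km.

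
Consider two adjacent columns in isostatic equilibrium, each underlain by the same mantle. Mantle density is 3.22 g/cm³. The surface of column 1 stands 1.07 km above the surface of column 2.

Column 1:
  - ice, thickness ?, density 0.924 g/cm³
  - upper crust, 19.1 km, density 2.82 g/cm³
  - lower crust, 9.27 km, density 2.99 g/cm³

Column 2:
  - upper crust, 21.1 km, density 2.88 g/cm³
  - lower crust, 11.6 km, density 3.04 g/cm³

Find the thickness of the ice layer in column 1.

1.28 km

Take the compensation level at the base of the deeper column (depth z_c below the surface of column 1) and equate Σ ρ_i t_i down to z_c; mantle fills any gap and the z_c terms cancel.
Column 1: x×0.924 + 19.1×2.82 + 9.27×2.99 + (z_c − 28.37 − x)×3.22
Column 2: 1.07×0 + 21.1×2.88 + 11.6×3.04 + (z_c − 1.07 − 32.7)×3.22
The z_c×3.22 term appears on both sides and cancels. Collect the known terms of each column as K = Σ(ρt)_known − 3.22 × (depth of known layers): K_1 = 81.5793 − 3.22×28.37 = −9.7721; K_2 = 96.032 − 3.22×(1.07 + 32.7) = −12.7074.
Balance: K_1 − x×(3.22 − 0.924) = K_2, so x = (K_1 − K_2)/(3.22 − 0.924) = 2.9353/2.296 = 1.28 km.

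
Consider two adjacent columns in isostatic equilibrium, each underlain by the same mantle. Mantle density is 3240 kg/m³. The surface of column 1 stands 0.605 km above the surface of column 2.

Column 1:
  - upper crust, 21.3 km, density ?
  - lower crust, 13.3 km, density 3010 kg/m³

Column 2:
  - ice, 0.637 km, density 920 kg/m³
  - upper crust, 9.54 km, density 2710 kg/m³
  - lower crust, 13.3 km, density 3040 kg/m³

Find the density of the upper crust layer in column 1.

2860 kg/m³

Take the compensation level at the base of the deeper column (depth z_c below the surface of column 1) and equate Σ ρ_i t_i down to z_c; mantle fills any gap and the z_c terms cancel.
Column 1: 21.3×ρ + 13.3×3010 + (z_c − 34.6)×3240
Column 2: 0.605×0 + 0.637×920 + 9.54×2710 + 13.3×3040 + (z_c − 0.605 − 23.477)×3240
The z_c×3240 term appears on both sides and cancels. Collect the known terms of each column as K = Σ(ρt)_known − 3240 × (depth of known layers): K_1 = 40033 − 3240×34.6 = −72071; K_2 = 66871.44 − 3240×(0.605 + 23.477) = −11154.24.
Balance: K_1 + 21.3×ρ = K_2, so ρ = (K_2 − K_1)/21.3 = 60916.8/21.3 = 2860 kg/m³.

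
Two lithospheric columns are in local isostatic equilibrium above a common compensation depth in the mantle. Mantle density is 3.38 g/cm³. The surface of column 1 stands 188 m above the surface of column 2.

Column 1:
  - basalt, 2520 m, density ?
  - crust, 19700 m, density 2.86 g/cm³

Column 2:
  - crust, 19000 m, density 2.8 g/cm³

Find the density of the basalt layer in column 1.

2.82 g/cm³

Take the compensation level at the base of the deeper column (depth z_c below the surface of column 1) and equate Σ ρ_i t_i down to z_c; mantle fills any gap and the z_c terms cancel.
Column 1: 2520×ρ + 19700×2.86 + (z_c − 22220)×3.38
Column 2: 188×0 + 19000×2.8 + (z_c − 188 − 19000)×3.38
The z_c×3.38 term appears on both sides and cancels. Collect the known terms of each column as K = Σ(ρt)_known − 3.38 × (depth of known layers): K_1 = 56342 − 3.38×22220 = −18761.6; K_2 = 53200 − 3.38×(188 + 19000) = −11655.44.
Balance: K_1 + 2520×ρ = K_2, so ρ = (K_2 − K_1)/2520 = 7106.16/2520 = 2.82 g/cm³.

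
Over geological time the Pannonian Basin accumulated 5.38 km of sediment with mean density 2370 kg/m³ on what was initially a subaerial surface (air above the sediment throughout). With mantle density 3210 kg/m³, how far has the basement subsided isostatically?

Subaerial load: s = t ρ_sed / ρ_m = 5.38 km × 2370/3210 = 3.97 km.

3.97 km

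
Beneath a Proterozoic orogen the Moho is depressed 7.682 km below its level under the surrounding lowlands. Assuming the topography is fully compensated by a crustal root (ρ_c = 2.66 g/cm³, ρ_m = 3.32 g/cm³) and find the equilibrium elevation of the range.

1.91 km

Isostatic balance requires: ρ_c h = (ρ_m − ρ_c) r.
h = r (ρ_m − ρ_c) / ρ_c = 7.682 km × (3.32 − 2.66) / 2.66 = 1.91 km.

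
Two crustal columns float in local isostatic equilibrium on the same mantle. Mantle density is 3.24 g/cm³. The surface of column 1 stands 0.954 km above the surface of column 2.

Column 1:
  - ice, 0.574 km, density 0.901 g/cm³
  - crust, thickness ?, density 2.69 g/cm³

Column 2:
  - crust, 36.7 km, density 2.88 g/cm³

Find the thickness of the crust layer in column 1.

Take the compensation level at the base of the deeper column (depth z_c below the surface of column 1) and equate Σ ρ_i t_i down to z_c; mantle fills any gap and the z_c terms cancel.
Column 1: 0.574×0.901 + x×2.69 + (z_c − 0.574 − x)×3.24
Column 2: 0.954×0 + 36.7×2.88 + (z_c − 0.954 − 36.7)×3.24
The z_c×3.24 term appears on both sides and cancels. Collect the known terms of each column as K = Σ(ρt)_known − 3.24 × (depth of known layers): K_1 = 0.517174 − 3.24×0.574 = −1.342586; K_2 = 105.696 − 3.24×(0.954 + 36.7) = −16.30296.
Balance: K_1 − x×(3.24 − 2.69) = K_2, so x = (K_1 − K_2)/(3.24 − 2.69) = 14.9604/0.55 = 27.2 km.

27.2 km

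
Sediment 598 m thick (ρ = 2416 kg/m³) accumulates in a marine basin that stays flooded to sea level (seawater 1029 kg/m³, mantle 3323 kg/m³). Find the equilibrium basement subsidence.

362 m

Submarine loading: the sediment displaces seawater, and the subsidence is in turn flooded, so s (ρ_m − ρ_w) = t (ρ_sed − ρ_w).
s = 598 m × (2416 − 1029) / (3323 − 1029) = 362 m.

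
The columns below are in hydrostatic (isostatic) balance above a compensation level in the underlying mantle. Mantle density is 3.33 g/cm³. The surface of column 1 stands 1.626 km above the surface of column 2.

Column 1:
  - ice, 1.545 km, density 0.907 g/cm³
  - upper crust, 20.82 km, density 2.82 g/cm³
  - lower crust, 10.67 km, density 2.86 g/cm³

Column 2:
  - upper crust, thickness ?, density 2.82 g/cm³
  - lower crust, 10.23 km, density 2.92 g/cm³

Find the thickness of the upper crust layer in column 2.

19.2 km

Take the compensation level at the base of the deeper column (depth z_c below the surface of column 1) and equate Σ ρ_i t_i down to z_c; mantle fills any gap and the z_c terms cancel.
Column 1: 1.545×0.907 + 20.82×2.82 + 10.67×2.86 + (z_c − 33.035)×3.33
Column 2: 1.626×0 + x×2.82 + 10.23×2.92 + (z_c − 1.626 − 10.23 − x)×3.33
The z_c×3.33 term appears on both sides and cancels. Collect the known terms of each column as K = Σ(ρt)_known − 3.33 × (depth of known layers): K_1 = 90.629915 − 3.33×33.035 = −19.376635; K_2 = 29.8716 − 3.33×(1.626 + 10.23) = −9.60888.
Balance: K_1 = K_2 − x×(3.33 − 2.82), so x = (K_2 − K_1)/(3.33 − 2.82) = 9.76775/0.51 = 19.2 km.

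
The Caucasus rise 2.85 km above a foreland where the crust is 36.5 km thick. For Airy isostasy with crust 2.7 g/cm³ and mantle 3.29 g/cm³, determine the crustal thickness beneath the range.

Root depth r = h ρ_c / (ρ_m − ρ_c) = 2.85 km × 2.7 / 0.59 = 13.04 km.
Total thickness = T + h + r = 36.5 km + 2.85 km + 13.04 km = 52.4 km.

52.4 km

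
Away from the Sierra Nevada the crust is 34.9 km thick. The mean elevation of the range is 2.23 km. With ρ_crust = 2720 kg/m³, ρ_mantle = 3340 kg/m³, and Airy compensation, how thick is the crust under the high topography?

46.9 km

Root depth r = h ρ_c / (ρ_m − ρ_c) = 2.23 km × 2720 / 620 = 9.783 km.
Total thickness = T + h + r = 34.9 km + 2.23 km + 9.783 km = 46.9 km.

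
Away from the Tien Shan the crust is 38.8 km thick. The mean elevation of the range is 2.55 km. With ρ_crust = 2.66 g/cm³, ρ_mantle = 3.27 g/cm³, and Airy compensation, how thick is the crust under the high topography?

Root depth r = h ρ_c / (ρ_m − ρ_c) = 2.55 km × 2.66 / 0.61 = 11.12 km.
Total thickness = T + h + r = 38.8 km + 2.55 km + 11.12 km = 52.5 km.

52.5 km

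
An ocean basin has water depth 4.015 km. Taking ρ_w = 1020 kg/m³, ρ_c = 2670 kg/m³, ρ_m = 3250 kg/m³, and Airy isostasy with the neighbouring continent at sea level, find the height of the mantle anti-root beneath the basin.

11.4 km

Balancing pressure at the compensation depth: replacing crust with seawater at the top is compensated by replacing crust with mantle at the base: d (ρ_c − ρ_w) = a (ρ_m − ρ_c).
a = d (ρ_c − ρ_w)/(ρ_m − ρ_c) = 4.015 km × 1650/580 = 11.4 km.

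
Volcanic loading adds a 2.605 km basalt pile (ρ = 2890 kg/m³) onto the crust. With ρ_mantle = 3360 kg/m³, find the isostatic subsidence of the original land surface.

Subaerial loading: s = t ρ_load / ρ_m.
s = 2.605 km × 2890/3360 = 2.24 km.

2.24 km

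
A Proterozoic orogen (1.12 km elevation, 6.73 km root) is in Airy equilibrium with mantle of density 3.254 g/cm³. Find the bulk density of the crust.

ρ_c h = (ρ_m − ρ_c) r → ρ_c (h + r) = ρ_m r → ρ_c = ρ_m r / (h + r).
ρ_c = 3.254 × 6.73 km / (1.12 km + 6.73 km) = 2.79 g/cm³.

2.79 g/cm³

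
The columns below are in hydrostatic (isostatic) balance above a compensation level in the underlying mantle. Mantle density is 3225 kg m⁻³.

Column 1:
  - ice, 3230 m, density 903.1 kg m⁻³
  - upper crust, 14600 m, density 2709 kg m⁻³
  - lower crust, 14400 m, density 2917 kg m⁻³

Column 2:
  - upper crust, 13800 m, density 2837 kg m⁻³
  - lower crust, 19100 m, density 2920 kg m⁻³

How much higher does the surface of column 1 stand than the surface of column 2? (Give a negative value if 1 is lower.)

2570 m

For any compensation level in the mantle, the mantle terms cancel and isostasy reduces to e = (Σt_1 − Σt_2) − (Σ(ρt)_1 − Σ(ρt)_2) / ρ_m.
Σt_1 = 32230 m; Σt_2 = 32900 m; Σ(ρt)_1 = 84473213; Σ(ρt)_2 = 94922600 (in m·kg m⁻³).
e = (32230 − 32900) − (84473213 − 94922600) / 3225 = 2570 m.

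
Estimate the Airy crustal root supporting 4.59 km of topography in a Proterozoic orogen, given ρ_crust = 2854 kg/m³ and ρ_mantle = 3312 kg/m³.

By Archimedes' principle applied to the lithosphere: the weight of the topography is balanced by the buoyancy of the root, ρ_c h = (ρ_m − ρ_c) r.
r = h · ρ_c / (ρ_m − ρ_c) = 4.59 km × 2854 / (3312 − 2854) = 28.6 km.

28.6 km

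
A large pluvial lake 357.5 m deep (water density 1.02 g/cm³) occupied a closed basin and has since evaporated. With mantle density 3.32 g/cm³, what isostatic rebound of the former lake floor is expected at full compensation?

110 m

u = d ρ_w/ρ_m = 357.5 m × 1.02/3.32 = 110 m.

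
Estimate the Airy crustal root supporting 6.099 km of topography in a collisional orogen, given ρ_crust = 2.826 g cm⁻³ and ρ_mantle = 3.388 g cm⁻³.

30.7 km

By Archimedes' principle applied to the lithosphere: the weight of the topography is balanced by the buoyancy of the root, ρ_c h = (ρ_m − ρ_c) r.
r = h · ρ_c / (ρ_m − ρ_c) = 6.099 km × 2.826 / (3.388 − 2.826) = 30.7 km.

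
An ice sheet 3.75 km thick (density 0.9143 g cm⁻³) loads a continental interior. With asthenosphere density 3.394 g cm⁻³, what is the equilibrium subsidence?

Balancing pressure at the compensation depth: the ice load ρ_ice t is balanced by mantle displaced below, ρ_m s.
s = t ρ_ice / ρ_m = 3.75 km × 0.9143/3.394 = 1.01 km.

1.01 km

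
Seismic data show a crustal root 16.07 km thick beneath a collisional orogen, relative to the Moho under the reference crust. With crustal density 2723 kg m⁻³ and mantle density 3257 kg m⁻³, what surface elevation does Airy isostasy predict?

Balancing pressure at the compensation depth: ρ_c h = (ρ_m − ρ_c) r.
h = r (ρ_m − ρ_c) / ρ_c = 16.07 km × (3257 − 2723) / 2723 = 3.15 km.

3.15 km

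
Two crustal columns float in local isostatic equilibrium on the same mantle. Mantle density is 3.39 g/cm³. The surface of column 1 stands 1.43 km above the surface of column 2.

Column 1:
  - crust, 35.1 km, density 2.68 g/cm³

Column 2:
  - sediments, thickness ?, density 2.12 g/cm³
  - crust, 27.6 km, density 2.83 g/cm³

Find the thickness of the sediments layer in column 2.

Take the compensation level at the base of the deeper column (depth z_c below the surface of column 1) and equate Σ ρ_i t_i down to z_c; mantle fills any gap and the z_c terms cancel.
Column 1: 35.1×2.68 + (z_c − 35.1)×3.39
Column 2: 1.43×0 + x×2.12 + 27.6×2.83 + (z_c − 1.43 − 27.6 − x)×3.39
The z_c×3.39 term appears on both sides and cancels. Collect the known terms of each column as K = Σ(ρt)_known − 3.39 × (depth of known layers): K_1 = 94.068 − 3.39×35.1 = −24.921; K_2 = 78.108 − 3.39×(1.43 + 27.6) = −20.3037.
Balance: K_1 = K_2 − x×(3.39 − 2.12), so x = (K_2 − K_1)/(3.39 − 2.12) = 4.6173/1.27 = 3.64 km.

3.64 km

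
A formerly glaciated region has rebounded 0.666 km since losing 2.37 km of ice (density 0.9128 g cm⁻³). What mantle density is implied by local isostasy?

ρ_m = ρ_ice t / u = 0.9128 × 2.37 km/0.666 km = 3.25 g cm⁻³.

3.25 g cm⁻³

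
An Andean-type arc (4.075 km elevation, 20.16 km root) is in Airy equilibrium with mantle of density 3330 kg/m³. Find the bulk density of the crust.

2770 kg/m³

ρ_c h = (ρ_m − ρ_c) r → ρ_c (h + r) = ρ_m r → ρ_c = ρ_m r / (h + r).
ρ_c = 3330 × 20.16 km / (4.075 km + 20.16 km) = 2770 kg/m³.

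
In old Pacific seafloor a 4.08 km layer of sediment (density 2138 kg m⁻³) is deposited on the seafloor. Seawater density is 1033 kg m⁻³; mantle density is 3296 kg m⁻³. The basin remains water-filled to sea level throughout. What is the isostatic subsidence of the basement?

Submarine loading: the sediment displaces seawater, and the subsidence is in turn flooded, so s (ρ_m − ρ_w) = t (ρ_sed − ρ_w).
s = 4.08 km × (2138 − 1033) / (3296 − 1033) = 1.99 km.

1.99 km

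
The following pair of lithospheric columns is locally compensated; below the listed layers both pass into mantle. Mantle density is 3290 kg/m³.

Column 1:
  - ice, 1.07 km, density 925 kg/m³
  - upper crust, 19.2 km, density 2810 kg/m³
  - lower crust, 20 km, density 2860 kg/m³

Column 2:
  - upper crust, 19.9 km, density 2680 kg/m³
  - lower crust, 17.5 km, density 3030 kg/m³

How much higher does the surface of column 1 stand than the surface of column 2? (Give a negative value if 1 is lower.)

1.11 km

For any compensation level in the mantle, the mantle terms cancel and isostasy reduces to e = (Σt_1 − Σt_2) − (Σ(ρt)_1 − Σ(ρt)_2) / ρ_m.
Σt_1 = 40.27 km; Σt_2 = 37.4 km; Σ(ρt)_1 = 112141.75; Σ(ρt)_2 = 106357 (in km·kg/m³).
e = (40.27 − 37.4) − (112141.75 − 106357) / 3290 = 1.11 km.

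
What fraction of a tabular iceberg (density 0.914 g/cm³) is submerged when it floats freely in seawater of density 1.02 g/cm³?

Submerged fraction = ρ_obj/ρ_fluid = 0.914/1.02 = 89.6%.

89.6%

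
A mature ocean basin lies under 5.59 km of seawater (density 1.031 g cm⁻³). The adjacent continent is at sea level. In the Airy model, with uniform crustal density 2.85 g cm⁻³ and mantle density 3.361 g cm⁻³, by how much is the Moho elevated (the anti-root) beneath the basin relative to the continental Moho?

19.9 km

By Archimedes' principle applied to the lithosphere: replacing crust with seawater at the top is compensated by replacing crust with mantle at the base: d (ρ_c − ρ_w) = a (ρ_m − ρ_c).
a = d (ρ_c − ρ_w)/(ρ_m − ρ_c) = 5.59 km × 1.819/0.511 = 19.9 km.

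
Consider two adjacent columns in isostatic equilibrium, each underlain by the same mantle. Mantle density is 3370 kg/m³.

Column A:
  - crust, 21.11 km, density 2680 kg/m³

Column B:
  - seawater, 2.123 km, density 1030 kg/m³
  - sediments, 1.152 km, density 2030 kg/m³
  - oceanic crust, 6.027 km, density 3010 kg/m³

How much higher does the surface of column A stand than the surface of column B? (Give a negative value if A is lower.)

For any compensation level in the mantle, the mantle terms cancel and isostasy reduces to e = (Σt_A − Σt_B) − (Σ(ρt)_A − Σ(ρt)_B) / ρ_m.
Σt_A = 21.11 km; Σt_B = 9.302 km; Σ(ρt)_A = 56574.8; Σ(ρt)_B = 22666.52 (in km·kg/m³).
e = (21.11 − 9.302) − (56574.8 − 22666.52) / 3370 = 1.75 km.

1.75 km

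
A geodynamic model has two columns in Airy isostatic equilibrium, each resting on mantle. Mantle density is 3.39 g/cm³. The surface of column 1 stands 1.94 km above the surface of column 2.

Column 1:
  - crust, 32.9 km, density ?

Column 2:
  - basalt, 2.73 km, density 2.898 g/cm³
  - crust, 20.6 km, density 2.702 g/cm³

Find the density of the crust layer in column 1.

Take the compensation level at the base of the deeper column (depth z_c below the surface of column 1) and equate Σ ρ_i t_i down to z_c; mantle fills any gap and the z_c terms cancel.
Column 1: 32.9×ρ + (z_c − 32.9)×3.39
Column 2: 1.94×0 + 2.73×2.898 + 20.6×2.702 + (z_c − 1.94 − 23.33)×3.39
The z_c×3.39 term appears on both sides and cancels. Collect the known terms of each column as K = Σ(ρt)_known − 3.39 × (depth of known layers): K_1 = 0 − 3.39×32.9 = −111.531; K_2 = 63.57274 − 3.39×(1.94 + 23.33) = −22.09256.
Balance: K_1 + 32.9×ρ = K_2, so ρ = (K_2 − K_1)/32.9 = 89.4384/32.9 = 2.72 g/cm³.

2.72 g/cm³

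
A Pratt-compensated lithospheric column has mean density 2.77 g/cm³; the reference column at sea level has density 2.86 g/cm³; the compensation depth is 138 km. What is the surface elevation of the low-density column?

ρ_ref D = ρ (D + h) → h = D (ρ_ref − ρ)/ρ.
h = 138 km × (2.86 − 2.77)/2.77 = 4.48 km.

4.48 km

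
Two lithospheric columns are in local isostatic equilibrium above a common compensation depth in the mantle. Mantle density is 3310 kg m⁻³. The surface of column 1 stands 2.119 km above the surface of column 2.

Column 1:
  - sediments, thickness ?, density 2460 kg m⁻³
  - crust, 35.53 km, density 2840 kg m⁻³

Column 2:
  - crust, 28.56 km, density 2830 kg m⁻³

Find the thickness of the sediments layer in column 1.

Take the compensation level at the base of the deeper column (depth z_c below the surface of column 1) and equate Σ ρ_i t_i down to z_c; mantle fills any gap and the z_c terms cancel.
Column 1: x×2460 + 35.53×2840 + (z_c − 35.53 − x)×3310
Column 2: 2.119×0 + 28.56×2830 + (z_c − 2.119 − 28.56)×3310
The z_c×3310 term appears on both sides and cancels. Collect the known terms of each column as K = Σ(ρt)_known − 3310 × (depth of known layers): K_1 = 100905.2 − 3310×35.53 = −16699.1; K_2 = 80824.8 − 3310×(2.119 + 28.56) = −20722.69.
Balance: K_1 − x×(3310 − 2460) = K_2, so x = (K_1 − K_2)/(3310 − 2460) = 4023.59/850 = 4.73 km.

4.73 km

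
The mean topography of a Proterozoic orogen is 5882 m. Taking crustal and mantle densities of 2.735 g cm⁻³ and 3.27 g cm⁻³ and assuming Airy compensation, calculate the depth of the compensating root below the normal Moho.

Equating mass per unit area of the two columns: the weight of the topography is balanced by the buoyancy of the root, ρ_c h = (ρ_m − ρ_c) r.
r = h · ρ_c / (ρ_m − ρ_c) = 5882 m × 2.735 / (3.27 − 2.735) = 30100 m.

30100 m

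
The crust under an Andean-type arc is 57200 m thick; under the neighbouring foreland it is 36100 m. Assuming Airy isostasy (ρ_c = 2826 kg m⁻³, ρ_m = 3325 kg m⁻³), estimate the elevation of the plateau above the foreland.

Excess crust Δ = 57200 m − 36100 m = 21100 m, split between elevation h and root r with h + r = Δ.
Airy balance ρ_c h = (ρ_m − ρ_c) r gives r = h ρ_c/(ρ_m − ρ_c), so h (1 + ρ_c/(ρ_m − ρ_c)) = Δ, i.e. h = Δ (ρ_m − ρ_c)/ρ_m.
h = 21100 m × 499/3325 = 3170 m.

3170 m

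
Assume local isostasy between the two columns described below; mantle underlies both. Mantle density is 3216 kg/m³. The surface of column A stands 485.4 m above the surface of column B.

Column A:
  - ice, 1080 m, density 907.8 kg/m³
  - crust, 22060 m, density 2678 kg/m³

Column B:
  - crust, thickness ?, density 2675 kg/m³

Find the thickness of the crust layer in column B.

Take the compensation level at the base of the deeper column (depth z_c below the surface of column A) and equate Σ ρ_i t_i down to z_c; mantle fills any gap and the z_c terms cancel.
Column A: 1080×907.8 + 22060×2678 + (z_c − 23140)×3216
Column B: 485.4×0 + x×2675 + (z_c − 485.4 − 0 − x)×3216
The z_c×3216 term appears on both sides and cancels. Collect the known terms of each column as K = Σ(ρt)_known − 3216 × (depth of known layers): K_A = 60057104 − 3216×23140 = −14361136; K_B = 0 − 3216×(485.4 + 0) = −1561046.4.
Balance: K_A = K_B − x×(3216 − 2675), so x = (K_B − K_A)/(3216 − 2675) = 12800100/541 = 23700 m.

23700 m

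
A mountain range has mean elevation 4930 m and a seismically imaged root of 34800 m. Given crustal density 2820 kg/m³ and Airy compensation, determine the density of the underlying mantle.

3220 kg/m³

Airy balance: ρ_c h = (ρ_m − ρ_c) r → ρ_m = ρ_c (1 + h/r).
ρ_m = 2820 × (1 + 4930 m/34800 m) = 3220 kg/m³.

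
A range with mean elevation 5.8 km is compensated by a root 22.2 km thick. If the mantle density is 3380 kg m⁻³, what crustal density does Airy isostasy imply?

ρ_c h = (ρ_m − ρ_c) r → ρ_c (h + r) = ρ_m r → ρ_c = ρ_m r / (h + r).
ρ_c = 3380 × 22.2 km / (5.8 km + 22.2 km) = 2680 kg m⁻³.

2680 kg m⁻³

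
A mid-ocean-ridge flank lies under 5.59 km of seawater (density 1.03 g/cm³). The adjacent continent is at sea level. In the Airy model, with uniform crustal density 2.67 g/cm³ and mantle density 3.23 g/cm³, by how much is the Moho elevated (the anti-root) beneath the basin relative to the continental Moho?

16.4 km

Isostatic balance requires: replacing crust with seawater at the top is compensated by replacing crust with mantle at the base: d (ρ_c − ρ_w) = a (ρ_m − ρ_c).
a = d (ρ_c − ρ_w)/(ρ_m − ρ_c) = 5.59 km × 1.64/0.56 = 16.4 km.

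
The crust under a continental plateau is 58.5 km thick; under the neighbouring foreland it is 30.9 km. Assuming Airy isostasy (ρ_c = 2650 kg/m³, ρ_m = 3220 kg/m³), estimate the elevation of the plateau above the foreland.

Excess crust Δ = 58.5 km − 30.9 km = 27.6 km, split between elevation h and root r with h + r = Δ.
Airy balance ρ_c h = (ρ_m − ρ_c) r gives r = h ρ_c/(ρ_m − ρ_c), so h (1 + ρ_c/(ρ_m − ρ_c)) = Δ, i.e. h = Δ (ρ_m − ρ_c)/ρ_m.
h = 27.6 km × 570/3220 = 4.89 km.

4.89 km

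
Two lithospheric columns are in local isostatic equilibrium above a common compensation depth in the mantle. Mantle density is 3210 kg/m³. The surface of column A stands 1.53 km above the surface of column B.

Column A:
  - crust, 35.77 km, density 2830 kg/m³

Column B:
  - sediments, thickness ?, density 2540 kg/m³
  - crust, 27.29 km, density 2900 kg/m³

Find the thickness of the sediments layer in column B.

0.33 km

Take the compensation level at the base of the deeper column (depth z_c below the surface of column A) and equate Σ ρ_i t_i down to z_c; mantle fills any gap and the z_c terms cancel.
Column A: 35.77×2830 + (z_c − 35.77)×3210
Column B: 1.53×0 + x×2540 + 27.29×2900 + (z_c − 1.53 − 27.29 − x)×3210
The z_c×3210 term appears on both sides and cancels. Collect the known terms of each column as K = Σ(ρt)_known − 3210 × (depth of known layers): K_A = 101229.1 − 3210×35.77 = −13592.6; K_B = 79141 − 3210×(1.53 + 27.29) = −13371.2.
Balance: K_A = K_B − x×(3210 − 2540), so x = (K_B − K_A)/(3210 − 2540) = 221.4/670 = 0.33 km.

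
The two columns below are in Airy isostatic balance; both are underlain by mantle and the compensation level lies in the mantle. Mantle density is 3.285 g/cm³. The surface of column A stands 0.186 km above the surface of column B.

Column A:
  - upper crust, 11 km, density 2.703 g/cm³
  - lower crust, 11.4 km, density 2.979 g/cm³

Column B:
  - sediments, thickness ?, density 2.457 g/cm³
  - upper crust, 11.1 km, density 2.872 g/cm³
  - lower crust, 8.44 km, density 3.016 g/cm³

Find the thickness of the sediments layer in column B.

2.93 km

Take the compensation level at the base of the deeper column (depth z_c below the surface of column A) and equate Σ ρ_i t_i down to z_c; mantle fills any gap and the z_c terms cancel.
Column A: 11×2.703 + 11.4×2.979 + (z_c − 22.4)×3.285
Column B: 0.186×0 + x×2.457 + 11.1×2.872 + 8.44×3.016 + (z_c − 0.186 − 19.54 − x)×3.285
The z_c×3.285 term appears on both sides and cancels. Collect the known terms of each column as K = Σ(ρt)_known − 3.285 × (depth of known layers): K_A = 63.6936 − 3.285×22.4 = −9.8904; K_B = 57.33424 − 3.285×(0.186 + 19.54) = −7.46567.
Balance: K_A = K_B − x×(3.285 − 2.457), so x = (K_B − K_A)/(3.285 − 2.457) = 2.42473/0.828 = 2.93 km.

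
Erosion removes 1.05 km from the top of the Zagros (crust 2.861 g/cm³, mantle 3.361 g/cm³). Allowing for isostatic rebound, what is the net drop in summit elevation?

Rebound u = e ρ_c/ρ_m = 1.05 km × 2.861/3.361 = 0.8938 km.
Net surface drop = e − u = 1.05 km − 0.8938 km = e (ρ_m − ρ_c)/ρ_m = 0.156 km.

0.156 km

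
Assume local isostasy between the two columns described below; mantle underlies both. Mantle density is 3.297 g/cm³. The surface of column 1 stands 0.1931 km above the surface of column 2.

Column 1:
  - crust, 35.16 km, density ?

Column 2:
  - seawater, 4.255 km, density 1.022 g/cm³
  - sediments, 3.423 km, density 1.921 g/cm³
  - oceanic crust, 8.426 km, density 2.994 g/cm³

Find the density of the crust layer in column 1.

Take the compensation level at the base of the deeper column (depth z_c below the surface of column 1) and equate Σ ρ_i t_i down to z_c; mantle fills any gap and the z_c terms cancel.
Column 1: 35.16×ρ + (z_c − 35.16)×3.297
Column 2: 0.1931×0 + 4.255×1.022 + 3.423×1.921 + 8.426×2.994 + (z_c − 0.1931 − 16.104)×3.297
The z_c×3.297 term appears on both sides and cancels. Collect the known terms of each column as K = Σ(ρt)_known − 3.297 × (depth of known layers): K_1 = 0 − 3.297×35.16 = −115.92252; K_2 = 36.151637 − 3.297×(0.1931 + 16.104) = −17.5799017.
Balance: K_1 + 35.16×ρ = K_2, so ρ = (K_2 − K_1)/35.16 = 98.3426/35.16 = 2.8 g/cm³.

2.8 g/cm³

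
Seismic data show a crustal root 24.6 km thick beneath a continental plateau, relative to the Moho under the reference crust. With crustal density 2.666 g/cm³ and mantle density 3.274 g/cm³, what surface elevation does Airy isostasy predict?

5.61 km

Isostatic balance requires: ρ_c h = (ρ_m − ρ_c) r.
h = r (ρ_m − ρ_c) / ρ_c = 24.6 km × (3.274 − 2.666) / 2.666 = 5.61 km.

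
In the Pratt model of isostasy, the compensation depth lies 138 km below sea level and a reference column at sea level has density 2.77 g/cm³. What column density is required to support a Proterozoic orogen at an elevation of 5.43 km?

2.67 g/cm³

Pratt balance: ρ_ref D = ρ (D + h).
ρ = ρ_ref D/(D + h) = 2.77 × 138 km/(138 km + 5.43 km) = 2.67 g/cm³.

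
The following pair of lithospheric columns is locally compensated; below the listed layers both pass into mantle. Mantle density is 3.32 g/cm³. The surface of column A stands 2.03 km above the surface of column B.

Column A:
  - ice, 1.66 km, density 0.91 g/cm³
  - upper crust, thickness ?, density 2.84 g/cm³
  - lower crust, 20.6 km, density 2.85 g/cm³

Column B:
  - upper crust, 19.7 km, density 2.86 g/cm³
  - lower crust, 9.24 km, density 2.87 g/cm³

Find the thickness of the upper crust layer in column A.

Take the compensation level at the base of the deeper column (depth z_c below the surface of column A) and equate Σ ρ_i t_i down to z_c; mantle fills any gap and the z_c terms cancel.
Column A: 1.66×0.91 + x×2.84 + 20.6×2.85 + (z_c − 22.26 − x)×3.32
Column B: 2.03×0 + 19.7×2.86 + 9.24×2.87 + (z_c − 2.03 − 28.94)×3.32
The z_c×3.32 term appears on both sides and cancels. Collect the known terms of each column as K = Σ(ρt)_known − 3.32 × (depth of known layers): K_A = 60.2206 − 3.32×22.26 = −13.6826; K_B = 82.8608 − 3.32×(2.03 + 28.94) = −19.9596.
Balance: K_A − x×(3.32 − 2.84) = K_B, so x = (K_A − K_B)/(3.32 − 2.84) = 6.277/0.48 = 13.1 km.

13.1 km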